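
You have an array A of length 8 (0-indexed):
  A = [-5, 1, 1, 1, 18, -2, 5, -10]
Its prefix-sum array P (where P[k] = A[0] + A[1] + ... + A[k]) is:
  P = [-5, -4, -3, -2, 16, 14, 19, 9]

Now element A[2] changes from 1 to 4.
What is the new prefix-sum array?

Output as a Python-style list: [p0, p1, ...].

Change: A[2] 1 -> 4, delta = 3
P[k] for k < 2: unchanged (A[2] not included)
P[k] for k >= 2: shift by delta = 3
  P[0] = -5 + 0 = -5
  P[1] = -4 + 0 = -4
  P[2] = -3 + 3 = 0
  P[3] = -2 + 3 = 1
  P[4] = 16 + 3 = 19
  P[5] = 14 + 3 = 17
  P[6] = 19 + 3 = 22
  P[7] = 9 + 3 = 12

Answer: [-5, -4, 0, 1, 19, 17, 22, 12]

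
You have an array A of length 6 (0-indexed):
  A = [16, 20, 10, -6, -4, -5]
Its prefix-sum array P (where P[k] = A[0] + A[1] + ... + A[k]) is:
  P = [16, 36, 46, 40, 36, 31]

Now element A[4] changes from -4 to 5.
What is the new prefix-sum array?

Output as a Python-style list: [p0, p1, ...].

Answer: [16, 36, 46, 40, 45, 40]

Derivation:
Change: A[4] -4 -> 5, delta = 9
P[k] for k < 4: unchanged (A[4] not included)
P[k] for k >= 4: shift by delta = 9
  P[0] = 16 + 0 = 16
  P[1] = 36 + 0 = 36
  P[2] = 46 + 0 = 46
  P[3] = 40 + 0 = 40
  P[4] = 36 + 9 = 45
  P[5] = 31 + 9 = 40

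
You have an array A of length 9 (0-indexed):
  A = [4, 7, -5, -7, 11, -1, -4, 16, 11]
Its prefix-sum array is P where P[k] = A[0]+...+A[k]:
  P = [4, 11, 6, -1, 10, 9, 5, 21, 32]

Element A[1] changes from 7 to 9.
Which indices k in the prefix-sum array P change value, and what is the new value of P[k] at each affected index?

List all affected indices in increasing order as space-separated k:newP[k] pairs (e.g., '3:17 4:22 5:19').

P[k] = A[0] + ... + A[k]
P[k] includes A[1] iff k >= 1
Affected indices: 1, 2, ..., 8; delta = 2
  P[1]: 11 + 2 = 13
  P[2]: 6 + 2 = 8
  P[3]: -1 + 2 = 1
  P[4]: 10 + 2 = 12
  P[5]: 9 + 2 = 11
  P[6]: 5 + 2 = 7
  P[7]: 21 + 2 = 23
  P[8]: 32 + 2 = 34

Answer: 1:13 2:8 3:1 4:12 5:11 6:7 7:23 8:34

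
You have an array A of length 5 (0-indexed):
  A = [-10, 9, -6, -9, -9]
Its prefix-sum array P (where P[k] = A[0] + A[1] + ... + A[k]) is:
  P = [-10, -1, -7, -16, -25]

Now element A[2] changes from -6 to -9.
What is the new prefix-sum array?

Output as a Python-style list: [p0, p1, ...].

Answer: [-10, -1, -10, -19, -28]

Derivation:
Change: A[2] -6 -> -9, delta = -3
P[k] for k < 2: unchanged (A[2] not included)
P[k] for k >= 2: shift by delta = -3
  P[0] = -10 + 0 = -10
  P[1] = -1 + 0 = -1
  P[2] = -7 + -3 = -10
  P[3] = -16 + -3 = -19
  P[4] = -25 + -3 = -28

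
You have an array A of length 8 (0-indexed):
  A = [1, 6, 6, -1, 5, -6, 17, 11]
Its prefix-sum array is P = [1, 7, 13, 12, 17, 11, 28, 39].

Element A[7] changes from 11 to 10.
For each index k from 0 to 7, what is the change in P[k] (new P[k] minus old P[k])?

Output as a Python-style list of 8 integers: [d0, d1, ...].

Answer: [0, 0, 0, 0, 0, 0, 0, -1]

Derivation:
Element change: A[7] 11 -> 10, delta = -1
For k < 7: P[k] unchanged, delta_P[k] = 0
For k >= 7: P[k] shifts by exactly -1
Delta array: [0, 0, 0, 0, 0, 0, 0, -1]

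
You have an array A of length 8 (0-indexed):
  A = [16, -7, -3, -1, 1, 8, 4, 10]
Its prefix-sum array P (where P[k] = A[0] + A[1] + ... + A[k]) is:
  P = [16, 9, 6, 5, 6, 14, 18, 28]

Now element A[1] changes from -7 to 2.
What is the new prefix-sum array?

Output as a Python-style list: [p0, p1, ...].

Change: A[1] -7 -> 2, delta = 9
P[k] for k < 1: unchanged (A[1] not included)
P[k] for k >= 1: shift by delta = 9
  P[0] = 16 + 0 = 16
  P[1] = 9 + 9 = 18
  P[2] = 6 + 9 = 15
  P[3] = 5 + 9 = 14
  P[4] = 6 + 9 = 15
  P[5] = 14 + 9 = 23
  P[6] = 18 + 9 = 27
  P[7] = 28 + 9 = 37

Answer: [16, 18, 15, 14, 15, 23, 27, 37]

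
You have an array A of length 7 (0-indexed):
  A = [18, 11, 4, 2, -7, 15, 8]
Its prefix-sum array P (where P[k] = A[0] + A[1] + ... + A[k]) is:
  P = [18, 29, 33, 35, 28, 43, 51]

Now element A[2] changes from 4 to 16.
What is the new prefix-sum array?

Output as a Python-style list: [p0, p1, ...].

Change: A[2] 4 -> 16, delta = 12
P[k] for k < 2: unchanged (A[2] not included)
P[k] for k >= 2: shift by delta = 12
  P[0] = 18 + 0 = 18
  P[1] = 29 + 0 = 29
  P[2] = 33 + 12 = 45
  P[3] = 35 + 12 = 47
  P[4] = 28 + 12 = 40
  P[5] = 43 + 12 = 55
  P[6] = 51 + 12 = 63

Answer: [18, 29, 45, 47, 40, 55, 63]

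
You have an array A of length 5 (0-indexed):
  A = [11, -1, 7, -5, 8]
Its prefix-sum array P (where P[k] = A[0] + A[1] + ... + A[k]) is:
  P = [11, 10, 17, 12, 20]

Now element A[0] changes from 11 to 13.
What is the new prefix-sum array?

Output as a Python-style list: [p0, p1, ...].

Answer: [13, 12, 19, 14, 22]

Derivation:
Change: A[0] 11 -> 13, delta = 2
P[k] for k < 0: unchanged (A[0] not included)
P[k] for k >= 0: shift by delta = 2
  P[0] = 11 + 2 = 13
  P[1] = 10 + 2 = 12
  P[2] = 17 + 2 = 19
  P[3] = 12 + 2 = 14
  P[4] = 20 + 2 = 22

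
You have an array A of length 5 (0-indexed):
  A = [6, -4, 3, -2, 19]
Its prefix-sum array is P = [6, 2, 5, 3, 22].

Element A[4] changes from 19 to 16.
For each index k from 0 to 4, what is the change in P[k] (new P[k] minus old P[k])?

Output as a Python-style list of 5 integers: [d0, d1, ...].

Answer: [0, 0, 0, 0, -3]

Derivation:
Element change: A[4] 19 -> 16, delta = -3
For k < 4: P[k] unchanged, delta_P[k] = 0
For k >= 4: P[k] shifts by exactly -3
Delta array: [0, 0, 0, 0, -3]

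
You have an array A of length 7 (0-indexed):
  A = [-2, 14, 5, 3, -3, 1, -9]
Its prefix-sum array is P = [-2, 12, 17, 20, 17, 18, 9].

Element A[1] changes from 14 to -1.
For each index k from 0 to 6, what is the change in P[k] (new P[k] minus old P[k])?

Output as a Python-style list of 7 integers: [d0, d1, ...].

Element change: A[1] 14 -> -1, delta = -15
For k < 1: P[k] unchanged, delta_P[k] = 0
For k >= 1: P[k] shifts by exactly -15
Delta array: [0, -15, -15, -15, -15, -15, -15]

Answer: [0, -15, -15, -15, -15, -15, -15]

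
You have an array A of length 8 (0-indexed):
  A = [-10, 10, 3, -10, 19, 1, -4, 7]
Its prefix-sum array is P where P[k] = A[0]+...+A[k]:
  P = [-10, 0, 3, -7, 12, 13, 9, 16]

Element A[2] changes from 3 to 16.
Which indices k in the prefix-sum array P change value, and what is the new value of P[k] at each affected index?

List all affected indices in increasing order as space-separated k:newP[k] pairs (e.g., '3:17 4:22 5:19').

Answer: 2:16 3:6 4:25 5:26 6:22 7:29

Derivation:
P[k] = A[0] + ... + A[k]
P[k] includes A[2] iff k >= 2
Affected indices: 2, 3, ..., 7; delta = 13
  P[2]: 3 + 13 = 16
  P[3]: -7 + 13 = 6
  P[4]: 12 + 13 = 25
  P[5]: 13 + 13 = 26
  P[6]: 9 + 13 = 22
  P[7]: 16 + 13 = 29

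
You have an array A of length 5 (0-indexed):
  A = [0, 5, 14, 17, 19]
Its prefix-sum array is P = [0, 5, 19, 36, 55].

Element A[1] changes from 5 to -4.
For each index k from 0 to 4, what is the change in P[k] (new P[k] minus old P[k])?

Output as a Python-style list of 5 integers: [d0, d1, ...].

Element change: A[1] 5 -> -4, delta = -9
For k < 1: P[k] unchanged, delta_P[k] = 0
For k >= 1: P[k] shifts by exactly -9
Delta array: [0, -9, -9, -9, -9]

Answer: [0, -9, -9, -9, -9]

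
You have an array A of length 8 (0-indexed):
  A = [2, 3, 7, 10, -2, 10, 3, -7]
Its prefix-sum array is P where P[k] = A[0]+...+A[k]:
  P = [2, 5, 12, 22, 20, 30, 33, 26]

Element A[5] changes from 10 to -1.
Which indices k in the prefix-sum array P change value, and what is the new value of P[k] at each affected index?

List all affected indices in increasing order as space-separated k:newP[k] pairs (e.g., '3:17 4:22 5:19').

P[k] = A[0] + ... + A[k]
P[k] includes A[5] iff k >= 5
Affected indices: 5, 6, ..., 7; delta = -11
  P[5]: 30 + -11 = 19
  P[6]: 33 + -11 = 22
  P[7]: 26 + -11 = 15

Answer: 5:19 6:22 7:15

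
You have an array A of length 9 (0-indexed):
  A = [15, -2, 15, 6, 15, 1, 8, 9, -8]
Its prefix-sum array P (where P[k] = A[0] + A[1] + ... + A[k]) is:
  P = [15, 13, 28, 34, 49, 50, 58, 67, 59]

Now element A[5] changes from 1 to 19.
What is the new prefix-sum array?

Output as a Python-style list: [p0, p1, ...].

Answer: [15, 13, 28, 34, 49, 68, 76, 85, 77]

Derivation:
Change: A[5] 1 -> 19, delta = 18
P[k] for k < 5: unchanged (A[5] not included)
P[k] for k >= 5: shift by delta = 18
  P[0] = 15 + 0 = 15
  P[1] = 13 + 0 = 13
  P[2] = 28 + 0 = 28
  P[3] = 34 + 0 = 34
  P[4] = 49 + 0 = 49
  P[5] = 50 + 18 = 68
  P[6] = 58 + 18 = 76
  P[7] = 67 + 18 = 85
  P[8] = 59 + 18 = 77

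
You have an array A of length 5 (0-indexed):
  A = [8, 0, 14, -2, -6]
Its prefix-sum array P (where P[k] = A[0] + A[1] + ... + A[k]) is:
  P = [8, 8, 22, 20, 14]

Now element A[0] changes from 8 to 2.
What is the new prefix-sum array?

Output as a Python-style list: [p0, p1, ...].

Answer: [2, 2, 16, 14, 8]

Derivation:
Change: A[0] 8 -> 2, delta = -6
P[k] for k < 0: unchanged (A[0] not included)
P[k] for k >= 0: shift by delta = -6
  P[0] = 8 + -6 = 2
  P[1] = 8 + -6 = 2
  P[2] = 22 + -6 = 16
  P[3] = 20 + -6 = 14
  P[4] = 14 + -6 = 8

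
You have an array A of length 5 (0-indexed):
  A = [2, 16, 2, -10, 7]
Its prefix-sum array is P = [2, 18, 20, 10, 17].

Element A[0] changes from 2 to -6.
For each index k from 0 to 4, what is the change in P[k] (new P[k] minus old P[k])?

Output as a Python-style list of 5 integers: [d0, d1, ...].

Element change: A[0] 2 -> -6, delta = -8
For k < 0: P[k] unchanged, delta_P[k] = 0
For k >= 0: P[k] shifts by exactly -8
Delta array: [-8, -8, -8, -8, -8]

Answer: [-8, -8, -8, -8, -8]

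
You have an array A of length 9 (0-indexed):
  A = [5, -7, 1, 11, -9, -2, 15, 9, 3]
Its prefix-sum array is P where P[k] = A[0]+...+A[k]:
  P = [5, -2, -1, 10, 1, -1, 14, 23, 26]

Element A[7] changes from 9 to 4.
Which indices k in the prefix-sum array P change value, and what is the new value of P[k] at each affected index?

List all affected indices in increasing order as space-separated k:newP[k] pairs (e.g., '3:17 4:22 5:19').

Answer: 7:18 8:21

Derivation:
P[k] = A[0] + ... + A[k]
P[k] includes A[7] iff k >= 7
Affected indices: 7, 8, ..., 8; delta = -5
  P[7]: 23 + -5 = 18
  P[8]: 26 + -5 = 21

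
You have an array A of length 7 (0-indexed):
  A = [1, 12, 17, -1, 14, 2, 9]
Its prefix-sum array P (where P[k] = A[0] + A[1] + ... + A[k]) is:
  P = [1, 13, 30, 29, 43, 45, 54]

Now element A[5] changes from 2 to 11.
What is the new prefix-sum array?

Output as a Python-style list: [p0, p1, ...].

Change: A[5] 2 -> 11, delta = 9
P[k] for k < 5: unchanged (A[5] not included)
P[k] for k >= 5: shift by delta = 9
  P[0] = 1 + 0 = 1
  P[1] = 13 + 0 = 13
  P[2] = 30 + 0 = 30
  P[3] = 29 + 0 = 29
  P[4] = 43 + 0 = 43
  P[5] = 45 + 9 = 54
  P[6] = 54 + 9 = 63

Answer: [1, 13, 30, 29, 43, 54, 63]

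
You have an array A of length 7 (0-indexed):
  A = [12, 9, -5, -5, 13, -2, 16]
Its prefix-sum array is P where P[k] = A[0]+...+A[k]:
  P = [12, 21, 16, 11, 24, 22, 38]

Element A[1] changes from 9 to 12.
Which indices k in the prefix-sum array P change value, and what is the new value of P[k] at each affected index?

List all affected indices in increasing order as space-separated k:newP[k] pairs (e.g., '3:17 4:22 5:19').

Answer: 1:24 2:19 3:14 4:27 5:25 6:41

Derivation:
P[k] = A[0] + ... + A[k]
P[k] includes A[1] iff k >= 1
Affected indices: 1, 2, ..., 6; delta = 3
  P[1]: 21 + 3 = 24
  P[2]: 16 + 3 = 19
  P[3]: 11 + 3 = 14
  P[4]: 24 + 3 = 27
  P[5]: 22 + 3 = 25
  P[6]: 38 + 3 = 41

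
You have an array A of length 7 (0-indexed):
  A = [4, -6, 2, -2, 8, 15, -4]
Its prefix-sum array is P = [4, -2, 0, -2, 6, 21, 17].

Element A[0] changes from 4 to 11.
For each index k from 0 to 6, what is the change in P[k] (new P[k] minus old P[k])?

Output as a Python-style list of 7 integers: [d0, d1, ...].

Element change: A[0] 4 -> 11, delta = 7
For k < 0: P[k] unchanged, delta_P[k] = 0
For k >= 0: P[k] shifts by exactly 7
Delta array: [7, 7, 7, 7, 7, 7, 7]

Answer: [7, 7, 7, 7, 7, 7, 7]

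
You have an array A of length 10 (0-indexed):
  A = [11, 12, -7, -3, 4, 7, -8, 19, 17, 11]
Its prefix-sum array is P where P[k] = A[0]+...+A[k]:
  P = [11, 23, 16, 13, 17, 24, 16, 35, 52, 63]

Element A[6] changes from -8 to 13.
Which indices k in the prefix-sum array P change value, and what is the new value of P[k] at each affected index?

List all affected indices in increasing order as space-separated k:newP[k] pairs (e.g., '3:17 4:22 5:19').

Answer: 6:37 7:56 8:73 9:84

Derivation:
P[k] = A[0] + ... + A[k]
P[k] includes A[6] iff k >= 6
Affected indices: 6, 7, ..., 9; delta = 21
  P[6]: 16 + 21 = 37
  P[7]: 35 + 21 = 56
  P[8]: 52 + 21 = 73
  P[9]: 63 + 21 = 84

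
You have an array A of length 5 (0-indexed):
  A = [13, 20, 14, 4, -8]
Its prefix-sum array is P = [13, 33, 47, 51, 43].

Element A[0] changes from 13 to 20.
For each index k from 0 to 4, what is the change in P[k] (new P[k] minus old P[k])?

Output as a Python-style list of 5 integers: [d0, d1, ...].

Answer: [7, 7, 7, 7, 7]

Derivation:
Element change: A[0] 13 -> 20, delta = 7
For k < 0: P[k] unchanged, delta_P[k] = 0
For k >= 0: P[k] shifts by exactly 7
Delta array: [7, 7, 7, 7, 7]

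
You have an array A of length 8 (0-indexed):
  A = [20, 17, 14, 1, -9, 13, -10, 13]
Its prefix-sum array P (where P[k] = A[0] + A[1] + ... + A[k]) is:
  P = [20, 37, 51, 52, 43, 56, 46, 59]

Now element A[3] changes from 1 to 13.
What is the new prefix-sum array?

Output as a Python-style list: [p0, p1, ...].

Answer: [20, 37, 51, 64, 55, 68, 58, 71]

Derivation:
Change: A[3] 1 -> 13, delta = 12
P[k] for k < 3: unchanged (A[3] not included)
P[k] for k >= 3: shift by delta = 12
  P[0] = 20 + 0 = 20
  P[1] = 37 + 0 = 37
  P[2] = 51 + 0 = 51
  P[3] = 52 + 12 = 64
  P[4] = 43 + 12 = 55
  P[5] = 56 + 12 = 68
  P[6] = 46 + 12 = 58
  P[7] = 59 + 12 = 71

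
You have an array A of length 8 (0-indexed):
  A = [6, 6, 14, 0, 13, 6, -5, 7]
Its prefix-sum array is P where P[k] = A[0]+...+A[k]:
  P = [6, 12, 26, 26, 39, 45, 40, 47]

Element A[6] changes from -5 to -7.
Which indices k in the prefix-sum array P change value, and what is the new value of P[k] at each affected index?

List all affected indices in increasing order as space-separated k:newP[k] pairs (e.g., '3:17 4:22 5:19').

P[k] = A[0] + ... + A[k]
P[k] includes A[6] iff k >= 6
Affected indices: 6, 7, ..., 7; delta = -2
  P[6]: 40 + -2 = 38
  P[7]: 47 + -2 = 45

Answer: 6:38 7:45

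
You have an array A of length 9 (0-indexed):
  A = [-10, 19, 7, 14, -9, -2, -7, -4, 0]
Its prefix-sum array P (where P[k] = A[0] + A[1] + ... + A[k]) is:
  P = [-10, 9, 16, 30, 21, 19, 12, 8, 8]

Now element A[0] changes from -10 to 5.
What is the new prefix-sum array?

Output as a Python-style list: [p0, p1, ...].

Change: A[0] -10 -> 5, delta = 15
P[k] for k < 0: unchanged (A[0] not included)
P[k] for k >= 0: shift by delta = 15
  P[0] = -10 + 15 = 5
  P[1] = 9 + 15 = 24
  P[2] = 16 + 15 = 31
  P[3] = 30 + 15 = 45
  P[4] = 21 + 15 = 36
  P[5] = 19 + 15 = 34
  P[6] = 12 + 15 = 27
  P[7] = 8 + 15 = 23
  P[8] = 8 + 15 = 23

Answer: [5, 24, 31, 45, 36, 34, 27, 23, 23]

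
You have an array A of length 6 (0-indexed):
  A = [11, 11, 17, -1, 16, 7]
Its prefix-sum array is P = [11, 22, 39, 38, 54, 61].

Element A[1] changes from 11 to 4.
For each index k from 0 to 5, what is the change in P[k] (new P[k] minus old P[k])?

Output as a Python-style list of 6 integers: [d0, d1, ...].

Element change: A[1] 11 -> 4, delta = -7
For k < 1: P[k] unchanged, delta_P[k] = 0
For k >= 1: P[k] shifts by exactly -7
Delta array: [0, -7, -7, -7, -7, -7]

Answer: [0, -7, -7, -7, -7, -7]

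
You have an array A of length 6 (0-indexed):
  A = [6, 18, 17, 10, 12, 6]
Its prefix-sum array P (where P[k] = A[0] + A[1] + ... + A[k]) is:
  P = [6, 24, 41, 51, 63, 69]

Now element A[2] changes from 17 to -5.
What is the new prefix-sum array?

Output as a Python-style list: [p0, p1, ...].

Answer: [6, 24, 19, 29, 41, 47]

Derivation:
Change: A[2] 17 -> -5, delta = -22
P[k] for k < 2: unchanged (A[2] not included)
P[k] for k >= 2: shift by delta = -22
  P[0] = 6 + 0 = 6
  P[1] = 24 + 0 = 24
  P[2] = 41 + -22 = 19
  P[3] = 51 + -22 = 29
  P[4] = 63 + -22 = 41
  P[5] = 69 + -22 = 47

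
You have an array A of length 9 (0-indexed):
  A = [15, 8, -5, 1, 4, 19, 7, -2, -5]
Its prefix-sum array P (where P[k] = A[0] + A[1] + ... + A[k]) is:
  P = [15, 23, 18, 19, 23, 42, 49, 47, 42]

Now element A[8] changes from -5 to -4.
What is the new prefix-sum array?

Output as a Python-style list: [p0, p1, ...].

Change: A[8] -5 -> -4, delta = 1
P[k] for k < 8: unchanged (A[8] not included)
P[k] for k >= 8: shift by delta = 1
  P[0] = 15 + 0 = 15
  P[1] = 23 + 0 = 23
  P[2] = 18 + 0 = 18
  P[3] = 19 + 0 = 19
  P[4] = 23 + 0 = 23
  P[5] = 42 + 0 = 42
  P[6] = 49 + 0 = 49
  P[7] = 47 + 0 = 47
  P[8] = 42 + 1 = 43

Answer: [15, 23, 18, 19, 23, 42, 49, 47, 43]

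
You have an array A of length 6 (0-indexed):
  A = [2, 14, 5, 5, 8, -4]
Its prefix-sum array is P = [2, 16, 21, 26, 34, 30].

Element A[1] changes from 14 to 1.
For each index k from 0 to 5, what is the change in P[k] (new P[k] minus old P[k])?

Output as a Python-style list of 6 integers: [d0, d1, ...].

Answer: [0, -13, -13, -13, -13, -13]

Derivation:
Element change: A[1] 14 -> 1, delta = -13
For k < 1: P[k] unchanged, delta_P[k] = 0
For k >= 1: P[k] shifts by exactly -13
Delta array: [0, -13, -13, -13, -13, -13]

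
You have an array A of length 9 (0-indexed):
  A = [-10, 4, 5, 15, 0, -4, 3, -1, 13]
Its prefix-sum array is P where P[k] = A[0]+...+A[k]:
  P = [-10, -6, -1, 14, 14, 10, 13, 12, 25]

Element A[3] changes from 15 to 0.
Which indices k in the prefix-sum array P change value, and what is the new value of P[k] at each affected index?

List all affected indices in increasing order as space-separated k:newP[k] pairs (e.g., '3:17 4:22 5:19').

Answer: 3:-1 4:-1 5:-5 6:-2 7:-3 8:10

Derivation:
P[k] = A[0] + ... + A[k]
P[k] includes A[3] iff k >= 3
Affected indices: 3, 4, ..., 8; delta = -15
  P[3]: 14 + -15 = -1
  P[4]: 14 + -15 = -1
  P[5]: 10 + -15 = -5
  P[6]: 13 + -15 = -2
  P[7]: 12 + -15 = -3
  P[8]: 25 + -15 = 10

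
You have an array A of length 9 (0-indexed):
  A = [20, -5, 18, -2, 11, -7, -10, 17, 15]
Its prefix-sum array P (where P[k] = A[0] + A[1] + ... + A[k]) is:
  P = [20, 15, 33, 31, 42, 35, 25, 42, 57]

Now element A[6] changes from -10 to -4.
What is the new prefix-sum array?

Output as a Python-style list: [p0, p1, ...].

Change: A[6] -10 -> -4, delta = 6
P[k] for k < 6: unchanged (A[6] not included)
P[k] for k >= 6: shift by delta = 6
  P[0] = 20 + 0 = 20
  P[1] = 15 + 0 = 15
  P[2] = 33 + 0 = 33
  P[3] = 31 + 0 = 31
  P[4] = 42 + 0 = 42
  P[5] = 35 + 0 = 35
  P[6] = 25 + 6 = 31
  P[7] = 42 + 6 = 48
  P[8] = 57 + 6 = 63

Answer: [20, 15, 33, 31, 42, 35, 31, 48, 63]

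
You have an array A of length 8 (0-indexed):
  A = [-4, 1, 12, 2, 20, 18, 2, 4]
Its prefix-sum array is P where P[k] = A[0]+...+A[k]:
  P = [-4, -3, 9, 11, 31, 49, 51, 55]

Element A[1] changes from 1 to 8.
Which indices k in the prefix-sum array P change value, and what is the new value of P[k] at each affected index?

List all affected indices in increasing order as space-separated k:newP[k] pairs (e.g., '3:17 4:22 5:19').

Answer: 1:4 2:16 3:18 4:38 5:56 6:58 7:62

Derivation:
P[k] = A[0] + ... + A[k]
P[k] includes A[1] iff k >= 1
Affected indices: 1, 2, ..., 7; delta = 7
  P[1]: -3 + 7 = 4
  P[2]: 9 + 7 = 16
  P[3]: 11 + 7 = 18
  P[4]: 31 + 7 = 38
  P[5]: 49 + 7 = 56
  P[6]: 51 + 7 = 58
  P[7]: 55 + 7 = 62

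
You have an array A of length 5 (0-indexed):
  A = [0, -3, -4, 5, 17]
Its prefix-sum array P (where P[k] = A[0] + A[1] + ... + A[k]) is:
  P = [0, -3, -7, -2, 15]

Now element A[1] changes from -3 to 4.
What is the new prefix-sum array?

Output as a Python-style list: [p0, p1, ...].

Answer: [0, 4, 0, 5, 22]

Derivation:
Change: A[1] -3 -> 4, delta = 7
P[k] for k < 1: unchanged (A[1] not included)
P[k] for k >= 1: shift by delta = 7
  P[0] = 0 + 0 = 0
  P[1] = -3 + 7 = 4
  P[2] = -7 + 7 = 0
  P[3] = -2 + 7 = 5
  P[4] = 15 + 7 = 22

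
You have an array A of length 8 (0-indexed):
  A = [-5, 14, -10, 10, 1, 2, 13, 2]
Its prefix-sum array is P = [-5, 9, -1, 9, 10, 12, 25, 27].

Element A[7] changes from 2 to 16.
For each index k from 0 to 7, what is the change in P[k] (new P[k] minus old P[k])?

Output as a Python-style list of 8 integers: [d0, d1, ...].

Element change: A[7] 2 -> 16, delta = 14
For k < 7: P[k] unchanged, delta_P[k] = 0
For k >= 7: P[k] shifts by exactly 14
Delta array: [0, 0, 0, 0, 0, 0, 0, 14]

Answer: [0, 0, 0, 0, 0, 0, 0, 14]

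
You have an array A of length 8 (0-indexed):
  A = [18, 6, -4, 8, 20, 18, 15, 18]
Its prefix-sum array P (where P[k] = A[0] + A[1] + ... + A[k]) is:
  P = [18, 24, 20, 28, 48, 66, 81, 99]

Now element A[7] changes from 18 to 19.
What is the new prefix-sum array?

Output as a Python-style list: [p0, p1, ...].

Answer: [18, 24, 20, 28, 48, 66, 81, 100]

Derivation:
Change: A[7] 18 -> 19, delta = 1
P[k] for k < 7: unchanged (A[7] not included)
P[k] for k >= 7: shift by delta = 1
  P[0] = 18 + 0 = 18
  P[1] = 24 + 0 = 24
  P[2] = 20 + 0 = 20
  P[3] = 28 + 0 = 28
  P[4] = 48 + 0 = 48
  P[5] = 66 + 0 = 66
  P[6] = 81 + 0 = 81
  P[7] = 99 + 1 = 100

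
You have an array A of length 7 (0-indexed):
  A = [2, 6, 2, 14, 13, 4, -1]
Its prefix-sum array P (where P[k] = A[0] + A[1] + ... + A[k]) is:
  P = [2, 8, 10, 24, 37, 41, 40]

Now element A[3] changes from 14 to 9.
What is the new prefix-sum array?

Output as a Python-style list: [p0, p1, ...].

Answer: [2, 8, 10, 19, 32, 36, 35]

Derivation:
Change: A[3] 14 -> 9, delta = -5
P[k] for k < 3: unchanged (A[3] not included)
P[k] for k >= 3: shift by delta = -5
  P[0] = 2 + 0 = 2
  P[1] = 8 + 0 = 8
  P[2] = 10 + 0 = 10
  P[3] = 24 + -5 = 19
  P[4] = 37 + -5 = 32
  P[5] = 41 + -5 = 36
  P[6] = 40 + -5 = 35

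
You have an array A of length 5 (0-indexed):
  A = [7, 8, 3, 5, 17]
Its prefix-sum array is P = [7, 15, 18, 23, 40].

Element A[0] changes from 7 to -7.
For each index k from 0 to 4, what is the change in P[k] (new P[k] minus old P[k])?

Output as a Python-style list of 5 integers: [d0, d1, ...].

Answer: [-14, -14, -14, -14, -14]

Derivation:
Element change: A[0] 7 -> -7, delta = -14
For k < 0: P[k] unchanged, delta_P[k] = 0
For k >= 0: P[k] shifts by exactly -14
Delta array: [-14, -14, -14, -14, -14]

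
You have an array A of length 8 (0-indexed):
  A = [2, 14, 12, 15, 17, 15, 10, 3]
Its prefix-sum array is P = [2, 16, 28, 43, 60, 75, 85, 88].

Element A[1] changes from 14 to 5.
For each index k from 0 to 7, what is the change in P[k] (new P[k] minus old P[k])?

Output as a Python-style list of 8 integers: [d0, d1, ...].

Element change: A[1] 14 -> 5, delta = -9
For k < 1: P[k] unchanged, delta_P[k] = 0
For k >= 1: P[k] shifts by exactly -9
Delta array: [0, -9, -9, -9, -9, -9, -9, -9]

Answer: [0, -9, -9, -9, -9, -9, -9, -9]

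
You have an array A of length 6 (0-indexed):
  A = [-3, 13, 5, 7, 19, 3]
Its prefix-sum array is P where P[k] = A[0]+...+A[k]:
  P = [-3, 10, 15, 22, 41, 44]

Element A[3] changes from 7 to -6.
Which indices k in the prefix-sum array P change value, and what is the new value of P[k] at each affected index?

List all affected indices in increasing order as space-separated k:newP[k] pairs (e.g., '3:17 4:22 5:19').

Answer: 3:9 4:28 5:31

Derivation:
P[k] = A[0] + ... + A[k]
P[k] includes A[3] iff k >= 3
Affected indices: 3, 4, ..., 5; delta = -13
  P[3]: 22 + -13 = 9
  P[4]: 41 + -13 = 28
  P[5]: 44 + -13 = 31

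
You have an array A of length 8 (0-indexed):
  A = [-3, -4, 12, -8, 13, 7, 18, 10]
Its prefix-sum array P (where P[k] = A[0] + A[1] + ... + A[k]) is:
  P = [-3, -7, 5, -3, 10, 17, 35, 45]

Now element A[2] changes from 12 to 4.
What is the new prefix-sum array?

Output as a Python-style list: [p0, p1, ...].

Change: A[2] 12 -> 4, delta = -8
P[k] for k < 2: unchanged (A[2] not included)
P[k] for k >= 2: shift by delta = -8
  P[0] = -3 + 0 = -3
  P[1] = -7 + 0 = -7
  P[2] = 5 + -8 = -3
  P[3] = -3 + -8 = -11
  P[4] = 10 + -8 = 2
  P[5] = 17 + -8 = 9
  P[6] = 35 + -8 = 27
  P[7] = 45 + -8 = 37

Answer: [-3, -7, -3, -11, 2, 9, 27, 37]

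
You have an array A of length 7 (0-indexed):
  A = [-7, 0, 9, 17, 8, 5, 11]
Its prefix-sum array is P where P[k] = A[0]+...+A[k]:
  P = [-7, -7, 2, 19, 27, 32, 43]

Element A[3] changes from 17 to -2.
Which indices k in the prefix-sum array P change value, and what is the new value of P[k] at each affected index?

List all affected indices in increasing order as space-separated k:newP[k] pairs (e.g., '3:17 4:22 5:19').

P[k] = A[0] + ... + A[k]
P[k] includes A[3] iff k >= 3
Affected indices: 3, 4, ..., 6; delta = -19
  P[3]: 19 + -19 = 0
  P[4]: 27 + -19 = 8
  P[5]: 32 + -19 = 13
  P[6]: 43 + -19 = 24

Answer: 3:0 4:8 5:13 6:24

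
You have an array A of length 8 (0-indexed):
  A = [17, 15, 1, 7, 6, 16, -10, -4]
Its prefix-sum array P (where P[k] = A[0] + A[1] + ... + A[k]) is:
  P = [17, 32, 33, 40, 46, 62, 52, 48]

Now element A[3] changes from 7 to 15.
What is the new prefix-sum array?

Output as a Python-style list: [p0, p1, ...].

Change: A[3] 7 -> 15, delta = 8
P[k] for k < 3: unchanged (A[3] not included)
P[k] for k >= 3: shift by delta = 8
  P[0] = 17 + 0 = 17
  P[1] = 32 + 0 = 32
  P[2] = 33 + 0 = 33
  P[3] = 40 + 8 = 48
  P[4] = 46 + 8 = 54
  P[5] = 62 + 8 = 70
  P[6] = 52 + 8 = 60
  P[7] = 48 + 8 = 56

Answer: [17, 32, 33, 48, 54, 70, 60, 56]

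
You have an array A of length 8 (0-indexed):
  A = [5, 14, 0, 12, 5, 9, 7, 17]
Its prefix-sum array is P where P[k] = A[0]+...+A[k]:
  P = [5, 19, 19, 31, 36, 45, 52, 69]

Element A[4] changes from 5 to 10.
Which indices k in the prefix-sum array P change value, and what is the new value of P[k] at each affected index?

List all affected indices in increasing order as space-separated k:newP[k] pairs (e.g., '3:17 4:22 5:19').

P[k] = A[0] + ... + A[k]
P[k] includes A[4] iff k >= 4
Affected indices: 4, 5, ..., 7; delta = 5
  P[4]: 36 + 5 = 41
  P[5]: 45 + 5 = 50
  P[6]: 52 + 5 = 57
  P[7]: 69 + 5 = 74

Answer: 4:41 5:50 6:57 7:74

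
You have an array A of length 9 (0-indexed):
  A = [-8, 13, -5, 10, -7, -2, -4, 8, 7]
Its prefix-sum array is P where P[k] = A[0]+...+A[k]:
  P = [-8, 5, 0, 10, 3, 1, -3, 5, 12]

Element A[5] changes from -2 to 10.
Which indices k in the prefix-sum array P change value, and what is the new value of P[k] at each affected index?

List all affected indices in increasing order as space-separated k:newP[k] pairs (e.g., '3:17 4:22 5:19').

Answer: 5:13 6:9 7:17 8:24

Derivation:
P[k] = A[0] + ... + A[k]
P[k] includes A[5] iff k >= 5
Affected indices: 5, 6, ..., 8; delta = 12
  P[5]: 1 + 12 = 13
  P[6]: -3 + 12 = 9
  P[7]: 5 + 12 = 17
  P[8]: 12 + 12 = 24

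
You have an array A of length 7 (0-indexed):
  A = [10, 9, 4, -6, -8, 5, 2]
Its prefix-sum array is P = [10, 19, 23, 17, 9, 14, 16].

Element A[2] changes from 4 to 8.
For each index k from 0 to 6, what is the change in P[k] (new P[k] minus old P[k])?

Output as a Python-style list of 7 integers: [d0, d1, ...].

Answer: [0, 0, 4, 4, 4, 4, 4]

Derivation:
Element change: A[2] 4 -> 8, delta = 4
For k < 2: P[k] unchanged, delta_P[k] = 0
For k >= 2: P[k] shifts by exactly 4
Delta array: [0, 0, 4, 4, 4, 4, 4]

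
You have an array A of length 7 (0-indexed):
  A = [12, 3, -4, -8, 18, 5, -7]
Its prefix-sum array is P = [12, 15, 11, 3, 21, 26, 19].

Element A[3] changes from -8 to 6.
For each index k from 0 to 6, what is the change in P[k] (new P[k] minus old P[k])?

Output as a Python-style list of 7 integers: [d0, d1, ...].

Answer: [0, 0, 0, 14, 14, 14, 14]

Derivation:
Element change: A[3] -8 -> 6, delta = 14
For k < 3: P[k] unchanged, delta_P[k] = 0
For k >= 3: P[k] shifts by exactly 14
Delta array: [0, 0, 0, 14, 14, 14, 14]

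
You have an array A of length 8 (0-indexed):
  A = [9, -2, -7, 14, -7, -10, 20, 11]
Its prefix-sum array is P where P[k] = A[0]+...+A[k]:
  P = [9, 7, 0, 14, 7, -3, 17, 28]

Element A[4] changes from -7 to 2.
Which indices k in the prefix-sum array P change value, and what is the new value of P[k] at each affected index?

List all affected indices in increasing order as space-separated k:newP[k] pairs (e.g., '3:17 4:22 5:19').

Answer: 4:16 5:6 6:26 7:37

Derivation:
P[k] = A[0] + ... + A[k]
P[k] includes A[4] iff k >= 4
Affected indices: 4, 5, ..., 7; delta = 9
  P[4]: 7 + 9 = 16
  P[5]: -3 + 9 = 6
  P[6]: 17 + 9 = 26
  P[7]: 28 + 9 = 37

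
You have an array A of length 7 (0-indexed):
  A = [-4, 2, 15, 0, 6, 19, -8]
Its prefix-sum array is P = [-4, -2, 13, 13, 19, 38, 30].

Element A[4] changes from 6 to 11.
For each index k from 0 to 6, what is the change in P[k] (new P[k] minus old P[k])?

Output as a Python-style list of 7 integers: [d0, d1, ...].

Answer: [0, 0, 0, 0, 5, 5, 5]

Derivation:
Element change: A[4] 6 -> 11, delta = 5
For k < 4: P[k] unchanged, delta_P[k] = 0
For k >= 4: P[k] shifts by exactly 5
Delta array: [0, 0, 0, 0, 5, 5, 5]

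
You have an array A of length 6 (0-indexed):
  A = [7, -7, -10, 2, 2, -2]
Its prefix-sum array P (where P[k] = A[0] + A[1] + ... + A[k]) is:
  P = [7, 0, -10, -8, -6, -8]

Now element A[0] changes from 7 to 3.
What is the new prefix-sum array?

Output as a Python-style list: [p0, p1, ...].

Answer: [3, -4, -14, -12, -10, -12]

Derivation:
Change: A[0] 7 -> 3, delta = -4
P[k] for k < 0: unchanged (A[0] not included)
P[k] for k >= 0: shift by delta = -4
  P[0] = 7 + -4 = 3
  P[1] = 0 + -4 = -4
  P[2] = -10 + -4 = -14
  P[3] = -8 + -4 = -12
  P[4] = -6 + -4 = -10
  P[5] = -8 + -4 = -12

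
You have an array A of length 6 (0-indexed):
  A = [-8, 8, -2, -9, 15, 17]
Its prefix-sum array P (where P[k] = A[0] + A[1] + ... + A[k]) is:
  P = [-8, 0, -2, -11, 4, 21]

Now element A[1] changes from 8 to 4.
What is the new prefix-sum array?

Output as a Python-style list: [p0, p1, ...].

Change: A[1] 8 -> 4, delta = -4
P[k] for k < 1: unchanged (A[1] not included)
P[k] for k >= 1: shift by delta = -4
  P[0] = -8 + 0 = -8
  P[1] = 0 + -4 = -4
  P[2] = -2 + -4 = -6
  P[3] = -11 + -4 = -15
  P[4] = 4 + -4 = 0
  P[5] = 21 + -4 = 17

Answer: [-8, -4, -6, -15, 0, 17]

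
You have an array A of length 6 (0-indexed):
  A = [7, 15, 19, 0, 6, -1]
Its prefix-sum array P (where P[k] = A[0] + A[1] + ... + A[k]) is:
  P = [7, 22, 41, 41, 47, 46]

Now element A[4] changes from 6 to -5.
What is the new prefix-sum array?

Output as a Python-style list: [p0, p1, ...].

Change: A[4] 6 -> -5, delta = -11
P[k] for k < 4: unchanged (A[4] not included)
P[k] for k >= 4: shift by delta = -11
  P[0] = 7 + 0 = 7
  P[1] = 22 + 0 = 22
  P[2] = 41 + 0 = 41
  P[3] = 41 + 0 = 41
  P[4] = 47 + -11 = 36
  P[5] = 46 + -11 = 35

Answer: [7, 22, 41, 41, 36, 35]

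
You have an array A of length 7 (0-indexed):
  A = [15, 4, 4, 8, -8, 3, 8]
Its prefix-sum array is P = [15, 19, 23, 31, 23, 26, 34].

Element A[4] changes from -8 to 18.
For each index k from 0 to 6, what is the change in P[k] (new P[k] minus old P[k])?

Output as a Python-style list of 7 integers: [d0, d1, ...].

Answer: [0, 0, 0, 0, 26, 26, 26]

Derivation:
Element change: A[4] -8 -> 18, delta = 26
For k < 4: P[k] unchanged, delta_P[k] = 0
For k >= 4: P[k] shifts by exactly 26
Delta array: [0, 0, 0, 0, 26, 26, 26]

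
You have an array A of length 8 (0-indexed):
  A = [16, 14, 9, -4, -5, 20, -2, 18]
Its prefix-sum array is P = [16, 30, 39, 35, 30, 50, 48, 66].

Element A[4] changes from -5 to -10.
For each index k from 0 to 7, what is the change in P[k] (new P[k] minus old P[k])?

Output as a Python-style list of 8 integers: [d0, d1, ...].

Answer: [0, 0, 0, 0, -5, -5, -5, -5]

Derivation:
Element change: A[4] -5 -> -10, delta = -5
For k < 4: P[k] unchanged, delta_P[k] = 0
For k >= 4: P[k] shifts by exactly -5
Delta array: [0, 0, 0, 0, -5, -5, -5, -5]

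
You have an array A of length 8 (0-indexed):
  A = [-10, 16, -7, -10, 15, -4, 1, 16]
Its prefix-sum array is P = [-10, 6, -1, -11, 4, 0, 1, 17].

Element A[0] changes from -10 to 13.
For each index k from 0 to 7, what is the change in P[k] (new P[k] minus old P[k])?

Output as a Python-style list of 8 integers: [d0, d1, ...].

Answer: [23, 23, 23, 23, 23, 23, 23, 23]

Derivation:
Element change: A[0] -10 -> 13, delta = 23
For k < 0: P[k] unchanged, delta_P[k] = 0
For k >= 0: P[k] shifts by exactly 23
Delta array: [23, 23, 23, 23, 23, 23, 23, 23]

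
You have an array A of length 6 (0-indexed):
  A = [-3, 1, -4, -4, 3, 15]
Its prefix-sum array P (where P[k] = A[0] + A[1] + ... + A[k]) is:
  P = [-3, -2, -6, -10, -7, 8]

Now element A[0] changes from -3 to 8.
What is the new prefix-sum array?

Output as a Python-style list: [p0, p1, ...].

Change: A[0] -3 -> 8, delta = 11
P[k] for k < 0: unchanged (A[0] not included)
P[k] for k >= 0: shift by delta = 11
  P[0] = -3 + 11 = 8
  P[1] = -2 + 11 = 9
  P[2] = -6 + 11 = 5
  P[3] = -10 + 11 = 1
  P[4] = -7 + 11 = 4
  P[5] = 8 + 11 = 19

Answer: [8, 9, 5, 1, 4, 19]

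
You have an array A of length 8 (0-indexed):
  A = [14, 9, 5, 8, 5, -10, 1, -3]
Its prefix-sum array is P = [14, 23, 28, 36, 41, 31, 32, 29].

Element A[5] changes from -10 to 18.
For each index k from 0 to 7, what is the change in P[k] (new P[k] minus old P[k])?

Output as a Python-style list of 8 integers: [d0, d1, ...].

Element change: A[5] -10 -> 18, delta = 28
For k < 5: P[k] unchanged, delta_P[k] = 0
For k >= 5: P[k] shifts by exactly 28
Delta array: [0, 0, 0, 0, 0, 28, 28, 28]

Answer: [0, 0, 0, 0, 0, 28, 28, 28]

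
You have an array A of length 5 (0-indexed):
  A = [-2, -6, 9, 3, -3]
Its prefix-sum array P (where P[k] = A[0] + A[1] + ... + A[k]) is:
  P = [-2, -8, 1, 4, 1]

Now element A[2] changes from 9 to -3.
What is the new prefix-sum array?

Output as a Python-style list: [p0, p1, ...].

Change: A[2] 9 -> -3, delta = -12
P[k] for k < 2: unchanged (A[2] not included)
P[k] for k >= 2: shift by delta = -12
  P[0] = -2 + 0 = -2
  P[1] = -8 + 0 = -8
  P[2] = 1 + -12 = -11
  P[3] = 4 + -12 = -8
  P[4] = 1 + -12 = -11

Answer: [-2, -8, -11, -8, -11]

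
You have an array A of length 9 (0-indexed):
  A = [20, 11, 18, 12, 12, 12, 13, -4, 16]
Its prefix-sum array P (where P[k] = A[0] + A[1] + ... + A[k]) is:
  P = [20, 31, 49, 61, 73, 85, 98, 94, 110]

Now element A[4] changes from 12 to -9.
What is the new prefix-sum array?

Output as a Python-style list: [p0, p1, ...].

Change: A[4] 12 -> -9, delta = -21
P[k] for k < 4: unchanged (A[4] not included)
P[k] for k >= 4: shift by delta = -21
  P[0] = 20 + 0 = 20
  P[1] = 31 + 0 = 31
  P[2] = 49 + 0 = 49
  P[3] = 61 + 0 = 61
  P[4] = 73 + -21 = 52
  P[5] = 85 + -21 = 64
  P[6] = 98 + -21 = 77
  P[7] = 94 + -21 = 73
  P[8] = 110 + -21 = 89

Answer: [20, 31, 49, 61, 52, 64, 77, 73, 89]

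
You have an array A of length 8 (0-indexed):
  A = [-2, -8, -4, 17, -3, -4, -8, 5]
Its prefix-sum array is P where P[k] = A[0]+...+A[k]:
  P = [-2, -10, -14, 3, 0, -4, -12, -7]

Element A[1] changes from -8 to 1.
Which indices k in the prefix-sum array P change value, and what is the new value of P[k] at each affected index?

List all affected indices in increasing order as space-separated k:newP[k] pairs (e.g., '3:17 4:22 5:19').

Answer: 1:-1 2:-5 3:12 4:9 5:5 6:-3 7:2

Derivation:
P[k] = A[0] + ... + A[k]
P[k] includes A[1] iff k >= 1
Affected indices: 1, 2, ..., 7; delta = 9
  P[1]: -10 + 9 = -1
  P[2]: -14 + 9 = -5
  P[3]: 3 + 9 = 12
  P[4]: 0 + 9 = 9
  P[5]: -4 + 9 = 5
  P[6]: -12 + 9 = -3
  P[7]: -7 + 9 = 2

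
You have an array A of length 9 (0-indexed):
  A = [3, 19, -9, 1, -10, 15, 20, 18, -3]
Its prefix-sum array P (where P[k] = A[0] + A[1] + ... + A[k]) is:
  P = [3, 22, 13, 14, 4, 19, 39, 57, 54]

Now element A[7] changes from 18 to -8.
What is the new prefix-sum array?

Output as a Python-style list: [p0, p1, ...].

Change: A[7] 18 -> -8, delta = -26
P[k] for k < 7: unchanged (A[7] not included)
P[k] for k >= 7: shift by delta = -26
  P[0] = 3 + 0 = 3
  P[1] = 22 + 0 = 22
  P[2] = 13 + 0 = 13
  P[3] = 14 + 0 = 14
  P[4] = 4 + 0 = 4
  P[5] = 19 + 0 = 19
  P[6] = 39 + 0 = 39
  P[7] = 57 + -26 = 31
  P[8] = 54 + -26 = 28

Answer: [3, 22, 13, 14, 4, 19, 39, 31, 28]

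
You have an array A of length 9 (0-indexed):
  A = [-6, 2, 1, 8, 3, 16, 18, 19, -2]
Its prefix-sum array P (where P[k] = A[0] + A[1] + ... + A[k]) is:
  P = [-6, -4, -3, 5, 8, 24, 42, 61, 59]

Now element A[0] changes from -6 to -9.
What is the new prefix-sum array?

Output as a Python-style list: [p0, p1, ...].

Answer: [-9, -7, -6, 2, 5, 21, 39, 58, 56]

Derivation:
Change: A[0] -6 -> -9, delta = -3
P[k] for k < 0: unchanged (A[0] not included)
P[k] for k >= 0: shift by delta = -3
  P[0] = -6 + -3 = -9
  P[1] = -4 + -3 = -7
  P[2] = -3 + -3 = -6
  P[3] = 5 + -3 = 2
  P[4] = 8 + -3 = 5
  P[5] = 24 + -3 = 21
  P[6] = 42 + -3 = 39
  P[7] = 61 + -3 = 58
  P[8] = 59 + -3 = 56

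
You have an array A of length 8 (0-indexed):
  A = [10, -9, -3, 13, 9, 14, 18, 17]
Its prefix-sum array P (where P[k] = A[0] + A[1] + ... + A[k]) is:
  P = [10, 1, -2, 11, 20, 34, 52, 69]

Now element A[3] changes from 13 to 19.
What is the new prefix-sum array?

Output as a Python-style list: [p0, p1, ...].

Answer: [10, 1, -2, 17, 26, 40, 58, 75]

Derivation:
Change: A[3] 13 -> 19, delta = 6
P[k] for k < 3: unchanged (A[3] not included)
P[k] for k >= 3: shift by delta = 6
  P[0] = 10 + 0 = 10
  P[1] = 1 + 0 = 1
  P[2] = -2 + 0 = -2
  P[3] = 11 + 6 = 17
  P[4] = 20 + 6 = 26
  P[5] = 34 + 6 = 40
  P[6] = 52 + 6 = 58
  P[7] = 69 + 6 = 75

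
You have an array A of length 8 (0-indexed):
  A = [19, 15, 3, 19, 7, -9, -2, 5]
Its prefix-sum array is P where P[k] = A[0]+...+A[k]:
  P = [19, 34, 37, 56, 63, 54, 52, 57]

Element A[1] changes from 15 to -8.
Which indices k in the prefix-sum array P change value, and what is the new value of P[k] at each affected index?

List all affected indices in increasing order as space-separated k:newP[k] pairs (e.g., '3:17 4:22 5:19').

Answer: 1:11 2:14 3:33 4:40 5:31 6:29 7:34

Derivation:
P[k] = A[0] + ... + A[k]
P[k] includes A[1] iff k >= 1
Affected indices: 1, 2, ..., 7; delta = -23
  P[1]: 34 + -23 = 11
  P[2]: 37 + -23 = 14
  P[3]: 56 + -23 = 33
  P[4]: 63 + -23 = 40
  P[5]: 54 + -23 = 31
  P[6]: 52 + -23 = 29
  P[7]: 57 + -23 = 34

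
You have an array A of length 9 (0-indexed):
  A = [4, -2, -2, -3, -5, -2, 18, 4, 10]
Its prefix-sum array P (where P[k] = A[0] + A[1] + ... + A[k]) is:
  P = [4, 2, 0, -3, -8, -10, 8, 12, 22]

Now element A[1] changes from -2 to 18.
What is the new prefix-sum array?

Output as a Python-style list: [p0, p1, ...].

Answer: [4, 22, 20, 17, 12, 10, 28, 32, 42]

Derivation:
Change: A[1] -2 -> 18, delta = 20
P[k] for k < 1: unchanged (A[1] not included)
P[k] for k >= 1: shift by delta = 20
  P[0] = 4 + 0 = 4
  P[1] = 2 + 20 = 22
  P[2] = 0 + 20 = 20
  P[3] = -3 + 20 = 17
  P[4] = -8 + 20 = 12
  P[5] = -10 + 20 = 10
  P[6] = 8 + 20 = 28
  P[7] = 12 + 20 = 32
  P[8] = 22 + 20 = 42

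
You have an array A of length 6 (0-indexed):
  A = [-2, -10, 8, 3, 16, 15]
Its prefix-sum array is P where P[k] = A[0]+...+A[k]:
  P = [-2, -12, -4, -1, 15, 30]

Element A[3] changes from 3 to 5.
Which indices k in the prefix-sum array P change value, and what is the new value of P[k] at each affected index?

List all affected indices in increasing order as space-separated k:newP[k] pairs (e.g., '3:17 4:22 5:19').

P[k] = A[0] + ... + A[k]
P[k] includes A[3] iff k >= 3
Affected indices: 3, 4, ..., 5; delta = 2
  P[3]: -1 + 2 = 1
  P[4]: 15 + 2 = 17
  P[5]: 30 + 2 = 32

Answer: 3:1 4:17 5:32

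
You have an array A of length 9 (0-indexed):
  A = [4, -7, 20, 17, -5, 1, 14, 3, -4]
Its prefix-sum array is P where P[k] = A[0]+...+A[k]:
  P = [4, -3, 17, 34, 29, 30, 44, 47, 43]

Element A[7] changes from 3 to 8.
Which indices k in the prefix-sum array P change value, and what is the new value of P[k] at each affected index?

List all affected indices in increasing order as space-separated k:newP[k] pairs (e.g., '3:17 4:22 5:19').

Answer: 7:52 8:48

Derivation:
P[k] = A[0] + ... + A[k]
P[k] includes A[7] iff k >= 7
Affected indices: 7, 8, ..., 8; delta = 5
  P[7]: 47 + 5 = 52
  P[8]: 43 + 5 = 48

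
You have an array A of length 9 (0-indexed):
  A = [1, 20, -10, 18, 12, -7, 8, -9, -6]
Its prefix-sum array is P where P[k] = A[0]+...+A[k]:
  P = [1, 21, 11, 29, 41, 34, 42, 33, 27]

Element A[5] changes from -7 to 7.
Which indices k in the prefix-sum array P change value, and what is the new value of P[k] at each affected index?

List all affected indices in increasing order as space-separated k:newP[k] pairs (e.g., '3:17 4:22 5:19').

P[k] = A[0] + ... + A[k]
P[k] includes A[5] iff k >= 5
Affected indices: 5, 6, ..., 8; delta = 14
  P[5]: 34 + 14 = 48
  P[6]: 42 + 14 = 56
  P[7]: 33 + 14 = 47
  P[8]: 27 + 14 = 41

Answer: 5:48 6:56 7:47 8:41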